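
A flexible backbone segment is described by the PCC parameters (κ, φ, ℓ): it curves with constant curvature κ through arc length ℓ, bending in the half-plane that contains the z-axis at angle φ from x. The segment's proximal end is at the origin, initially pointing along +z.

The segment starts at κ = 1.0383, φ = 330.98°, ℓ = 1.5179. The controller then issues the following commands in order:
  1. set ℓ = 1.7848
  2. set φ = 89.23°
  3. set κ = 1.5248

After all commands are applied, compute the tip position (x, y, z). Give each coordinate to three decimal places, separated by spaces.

0.017 1.255 0.267

initial: κ=1.0383, φ=330.98°, ℓ=1.5179
cmd 1: set ℓ=1.7848 → (κ,φ,ℓ)=(1.0383,330.98°,1.7848) → tip=(1.0769,-0.5974,0.9250)
cmd 2: set φ=89.23° → (κ,φ,ℓ)=(1.0383,89.23°,1.7848) → tip=(0.0165,1.2313,0.9250)
cmd 3: set κ=1.5248 → (κ,φ,ℓ)=(1.5248,89.23°,1.7848) → tip=(0.0169,1.2545,0.2675)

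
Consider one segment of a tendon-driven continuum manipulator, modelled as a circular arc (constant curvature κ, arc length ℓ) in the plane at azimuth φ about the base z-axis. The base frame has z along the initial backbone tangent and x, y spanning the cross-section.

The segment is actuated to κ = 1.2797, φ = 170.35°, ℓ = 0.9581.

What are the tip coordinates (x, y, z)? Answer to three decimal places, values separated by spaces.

-0.510 0.087 0.735

θ = κ·ℓ = 1.2797 × 0.9581 = 1.22608 rad
ρ = (1 − cos θ)/κ = (1 − 0.33793)/1.2797 = 0.51736
z = sin θ / κ = 0.94117/1.2797 = 0.73546
x = ρ cos φ = 0.51736 × cos(170.35°) = -0.51004
y = ρ sin φ = 0.51736 × sin(170.35°) = 0.08673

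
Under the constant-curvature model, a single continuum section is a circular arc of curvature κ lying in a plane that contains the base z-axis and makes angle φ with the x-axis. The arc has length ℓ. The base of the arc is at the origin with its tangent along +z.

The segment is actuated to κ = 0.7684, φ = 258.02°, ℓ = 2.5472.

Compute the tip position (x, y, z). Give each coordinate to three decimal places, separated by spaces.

-0.372 -1.753 1.205

θ = κ·ℓ = 0.7684 × 2.5472 = 1.95727 rad
ρ = (1 − cos θ)/κ = (1 − -0.37692)/0.7684 = 1.79194
z = sin θ / κ = 0.92624/0.7684 = 1.20542
x = ρ cos φ = 1.79194 × cos(258.02°) = -0.37195
y = ρ sin φ = 1.79194 × sin(258.02°) = -1.75291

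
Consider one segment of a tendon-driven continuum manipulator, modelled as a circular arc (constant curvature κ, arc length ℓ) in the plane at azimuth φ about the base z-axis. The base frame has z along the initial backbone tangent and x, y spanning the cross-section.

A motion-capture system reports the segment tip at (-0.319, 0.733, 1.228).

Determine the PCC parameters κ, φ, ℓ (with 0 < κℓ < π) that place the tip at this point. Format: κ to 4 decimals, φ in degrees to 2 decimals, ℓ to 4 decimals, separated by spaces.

ρ = √(x²+y²) = √(-0.319² + 0.733²) = 0.79941
φ = atan2(y, x) mod 360° = atan2(0.733, -0.319) = 113.5186°
|p|² = ρ² + z² = 0.79941² + 1.228² = 2.14703
κ = 2ρ / |p|² = 2×0.79941 / 2.14703 = 0.74466
θ = 2·atan2(ρ, z) = 2·atan2(0.79941, 1.228) = 1.15413 rad
ℓ = θ/κ = 1.15413/0.74466 = 1.54987

0.7447 113.52 1.5499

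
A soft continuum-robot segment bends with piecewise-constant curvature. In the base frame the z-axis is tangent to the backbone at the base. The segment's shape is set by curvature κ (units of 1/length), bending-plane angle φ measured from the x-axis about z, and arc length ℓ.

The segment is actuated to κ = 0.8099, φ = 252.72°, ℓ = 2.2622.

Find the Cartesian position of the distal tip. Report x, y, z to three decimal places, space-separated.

-0.462 -1.484 1.193

θ = κ·ℓ = 0.8099 × 2.2622 = 1.83216 rad
ρ = (1 − cos θ)/κ = (1 − -0.25839)/0.8099 = 1.55376
z = sin θ / κ = 0.96604/0.8099 = 1.19279
x = ρ cos φ = 1.55376 × cos(252.72°) = -0.46153
y = ρ sin φ = 1.55376 × sin(252.72°) = -1.48363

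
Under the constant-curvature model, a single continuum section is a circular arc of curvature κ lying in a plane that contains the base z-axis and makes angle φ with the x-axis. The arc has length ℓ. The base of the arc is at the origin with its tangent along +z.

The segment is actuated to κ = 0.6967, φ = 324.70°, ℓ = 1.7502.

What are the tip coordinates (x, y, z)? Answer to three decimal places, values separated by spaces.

θ = κ·ℓ = 0.6967 × 1.7502 = 1.21936 rad
ρ = (1 − cos θ)/κ = (1 − 0.34424)/0.6967 = 0.94123
z = sin θ / κ = 0.93888/0.6967 = 1.34761
x = ρ cos φ = 0.94123 × cos(324.70°) = 0.76818
y = ρ sin φ = 0.94123 × sin(324.70°) = -0.54390

0.768 -0.544 1.348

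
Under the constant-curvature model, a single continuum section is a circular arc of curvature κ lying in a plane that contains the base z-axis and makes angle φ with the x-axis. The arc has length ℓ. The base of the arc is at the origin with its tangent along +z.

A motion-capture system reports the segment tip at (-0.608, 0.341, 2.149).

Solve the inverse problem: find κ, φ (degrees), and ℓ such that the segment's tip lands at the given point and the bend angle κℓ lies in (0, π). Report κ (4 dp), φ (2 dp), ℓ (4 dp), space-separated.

0.2731 150.71 2.2967

ρ = √(x²+y²) = √(-0.608² + 0.341²) = 0.69710
φ = atan2(y, x) mod 360° = atan2(0.341, -0.608) = 150.7139°
|p|² = ρ² + z² = 0.69710² + 2.149² = 5.10415
κ = 2ρ / |p|² = 2×0.69710 / 5.10415 = 0.27315
θ = 2·atan2(ρ, z) = 2·atan2(0.69710, 2.149) = 0.62735 rad
ℓ = θ/κ = 0.62735/0.27315 = 2.29671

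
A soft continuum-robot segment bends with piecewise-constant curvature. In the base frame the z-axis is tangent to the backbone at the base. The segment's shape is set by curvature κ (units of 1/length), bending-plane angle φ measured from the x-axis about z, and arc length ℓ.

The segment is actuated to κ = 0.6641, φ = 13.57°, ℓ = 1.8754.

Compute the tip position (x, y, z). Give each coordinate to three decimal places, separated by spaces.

0.996 0.240 1.427

θ = κ·ℓ = 0.6641 × 1.8754 = 1.24545 rad
ρ = (1 − cos θ)/κ = (1 − 0.31963)/0.6641 = 1.02449
z = sin θ / κ = 0.94754/0.6641 = 1.42680
x = ρ cos φ = 1.02449 × cos(13.57°) = 0.99589
y = ρ sin φ = 1.02449 × sin(13.57°) = 0.24038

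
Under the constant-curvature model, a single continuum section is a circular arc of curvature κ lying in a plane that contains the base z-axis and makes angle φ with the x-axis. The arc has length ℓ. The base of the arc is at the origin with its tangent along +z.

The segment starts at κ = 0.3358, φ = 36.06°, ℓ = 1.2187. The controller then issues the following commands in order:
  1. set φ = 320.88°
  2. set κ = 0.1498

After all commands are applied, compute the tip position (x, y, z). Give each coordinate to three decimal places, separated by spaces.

initial: κ=0.3358, φ=36.06°, ℓ=1.2187
cmd 1: set φ=320.88° → (κ,φ,ℓ)=(0.3358,320.88°,1.2187) → tip=(0.1908,-0.1552,1.1850)
cmd 2: set κ=0.1498 → (κ,φ,ℓ)=(0.1498,320.88°,1.2187) → tip=(0.0861,-0.0700,1.2119)

0.086 -0.070 1.212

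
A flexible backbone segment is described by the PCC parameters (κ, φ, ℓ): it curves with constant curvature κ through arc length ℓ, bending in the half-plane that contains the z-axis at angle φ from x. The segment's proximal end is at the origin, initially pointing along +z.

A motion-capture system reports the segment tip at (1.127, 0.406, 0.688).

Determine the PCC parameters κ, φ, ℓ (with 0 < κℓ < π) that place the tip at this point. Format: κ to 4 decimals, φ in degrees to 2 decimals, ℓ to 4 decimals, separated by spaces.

ρ = √(x²+y²) = √(1.127² + 0.406²) = 1.19790
φ = atan2(y, x) mod 360° = atan2(0.406, 1.127) = 19.8115°
|p|² = ρ² + z² = 1.19790² + 0.688² = 1.90831
κ = 2ρ / |p|² = 2×1.19790 / 1.90831 = 1.25546
θ = 2·atan2(ρ, z) = 2·atan2(1.19790, 0.688) = 2.09892 rad
ℓ = θ/κ = 2.09892/1.25546 = 1.67184

1.2555 19.81 1.6718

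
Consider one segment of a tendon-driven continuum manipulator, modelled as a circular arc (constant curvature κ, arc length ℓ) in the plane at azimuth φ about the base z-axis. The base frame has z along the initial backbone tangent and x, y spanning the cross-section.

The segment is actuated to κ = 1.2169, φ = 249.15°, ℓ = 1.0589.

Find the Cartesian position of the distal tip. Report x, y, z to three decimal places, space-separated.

θ = κ·ℓ = 1.2169 × 1.0589 = 1.28858 rad
ρ = (1 − cos θ)/κ = (1 − 0.27849)/1.2169 = 0.59291
z = sin θ / κ = 0.96044/1.2169 = 0.78925
x = ρ cos φ = 0.59291 × cos(249.15°) = -0.21103
y = ρ sin φ = 0.59291 × sin(249.15°) = -0.55408

-0.211 -0.554 0.789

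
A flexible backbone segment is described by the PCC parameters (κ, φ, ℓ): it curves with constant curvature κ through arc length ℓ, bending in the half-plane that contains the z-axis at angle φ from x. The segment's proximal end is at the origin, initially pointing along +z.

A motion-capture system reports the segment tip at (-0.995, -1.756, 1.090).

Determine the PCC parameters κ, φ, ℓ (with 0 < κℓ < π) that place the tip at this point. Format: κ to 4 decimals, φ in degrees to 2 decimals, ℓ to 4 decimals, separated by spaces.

0.7672 240.46 2.8041

ρ = √(x²+y²) = √(-0.995² + -1.756²) = 2.01831
φ = atan2(y, x) mod 360° = atan2(-1.756, -0.995) = 240.4629°
|p|² = ρ² + z² = 2.01831² + 1.090² = 5.26166
κ = 2ρ / |p|² = 2×2.01831 / 5.26166 = 0.76717
θ = 2·atan2(ρ, z) = 2·atan2(2.01831, 1.090) = 2.15124 rad
ℓ = θ/κ = 2.15124/0.76717 = 2.80411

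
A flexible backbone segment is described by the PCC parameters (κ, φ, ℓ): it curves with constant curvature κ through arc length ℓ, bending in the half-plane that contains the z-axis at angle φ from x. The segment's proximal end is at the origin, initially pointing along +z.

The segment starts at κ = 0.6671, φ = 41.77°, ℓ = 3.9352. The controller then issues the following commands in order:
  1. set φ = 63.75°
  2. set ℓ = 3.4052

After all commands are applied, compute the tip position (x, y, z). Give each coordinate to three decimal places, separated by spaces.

1.091 2.211 1.146

initial: κ=0.6671, φ=41.77°, ℓ=3.9352
cmd 1: set φ=63.75° → (κ,φ,ℓ)=(0.6671,63.75°,3.9352) → tip=(1.2395,2.5135,0.7402)
cmd 2: set ℓ=3.4052 → (κ,φ,ℓ)=(0.6671,63.75°,3.4052) → tip=(1.0905,2.2114,1.1457)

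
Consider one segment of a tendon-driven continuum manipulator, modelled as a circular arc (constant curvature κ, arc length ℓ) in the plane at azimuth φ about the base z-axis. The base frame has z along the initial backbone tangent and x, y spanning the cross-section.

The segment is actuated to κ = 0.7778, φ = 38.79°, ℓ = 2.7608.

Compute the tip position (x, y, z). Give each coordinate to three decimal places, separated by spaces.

θ = κ·ℓ = 0.7778 × 2.7608 = 2.14735 rad
ρ = (1 − cos θ)/κ = (1 − -0.54514)/0.7778 = 1.98655
z = sin θ / κ = 0.83835/0.7778 = 1.07784
x = ρ cos φ = 1.98655 × cos(38.79°) = 1.54841
y = ρ sin φ = 1.98655 × sin(38.79°) = 1.24451

1.548 1.245 1.078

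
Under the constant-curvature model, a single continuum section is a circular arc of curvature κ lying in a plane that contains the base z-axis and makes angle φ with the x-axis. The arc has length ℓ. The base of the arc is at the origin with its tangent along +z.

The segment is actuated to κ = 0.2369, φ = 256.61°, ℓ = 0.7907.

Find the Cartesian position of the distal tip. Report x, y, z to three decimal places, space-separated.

θ = κ·ℓ = 0.2369 × 0.7907 = 0.18732 rad
ρ = (1 − cos θ)/κ = (1 − 0.98251)/0.2369 = 0.07384
z = sin θ / κ = 0.18622/0.2369 = 0.78608
x = ρ cos φ = 0.07384 × cos(256.61°) = -0.01710
y = ρ sin φ = 0.07384 × sin(256.61°) = -0.07183

-0.017 -0.072 0.786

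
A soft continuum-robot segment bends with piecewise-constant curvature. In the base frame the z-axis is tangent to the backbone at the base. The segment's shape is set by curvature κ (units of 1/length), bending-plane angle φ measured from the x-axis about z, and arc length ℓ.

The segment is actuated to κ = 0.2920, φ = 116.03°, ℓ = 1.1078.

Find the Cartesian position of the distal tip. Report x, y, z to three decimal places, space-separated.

θ = κ·ℓ = 0.2920 × 1.1078 = 0.32348 rad
ρ = (1 − cos θ)/κ = (1 − 0.94814)/0.2920 = 0.17762
z = sin θ / κ = 0.31787/0.2920 = 1.08858
x = ρ cos φ = 0.17762 × cos(116.03°) = -0.07795
y = ρ sin φ = 0.17762 × sin(116.03°) = 0.15960

-0.078 0.160 1.089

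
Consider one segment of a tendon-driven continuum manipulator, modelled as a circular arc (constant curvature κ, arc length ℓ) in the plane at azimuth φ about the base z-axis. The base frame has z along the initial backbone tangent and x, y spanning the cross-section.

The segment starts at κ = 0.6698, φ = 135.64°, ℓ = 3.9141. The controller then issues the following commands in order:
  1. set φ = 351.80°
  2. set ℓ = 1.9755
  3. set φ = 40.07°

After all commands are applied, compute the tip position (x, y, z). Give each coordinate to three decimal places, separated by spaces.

initial: κ=0.6698, φ=135.64°, ℓ=3.9141
cmd 1: set φ=351.80° → (κ,φ,ℓ)=(0.6698,351.80°,3.9141) → tip=(2.7602,-0.3977,0.7417)
cmd 2: set ℓ=1.9755 → (κ,φ,ℓ)=(0.6698,351.80°,1.9755) → tip=(1.1156,-0.1608,1.4474)
cmd 3: set φ=40.07° → (κ,φ,ℓ)=(0.6698,40.07°,1.9755) → tip=(0.8625,0.7255,1.4474)

0.863 0.726 1.447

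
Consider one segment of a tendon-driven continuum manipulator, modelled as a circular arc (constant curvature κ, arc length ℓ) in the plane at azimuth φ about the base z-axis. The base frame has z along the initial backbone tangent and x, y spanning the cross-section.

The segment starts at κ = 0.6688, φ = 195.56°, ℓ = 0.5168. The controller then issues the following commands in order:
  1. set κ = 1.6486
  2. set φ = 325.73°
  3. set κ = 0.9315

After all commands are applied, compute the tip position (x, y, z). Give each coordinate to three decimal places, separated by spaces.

0.101 -0.069 0.497

initial: κ=0.6688, φ=195.56°, ℓ=0.5168
cmd 1: set κ=1.6486 → (κ,φ,ℓ)=(1.6486,195.56°,0.5168) → tip=(-0.1996,-0.0556,0.4565)
cmd 2: set φ=325.73° → (κ,φ,ℓ)=(1.6486,325.73°,0.5168) → tip=(0.1712,-0.1166,0.4565)
cmd 3: set κ=0.9315 → (κ,φ,ℓ)=(0.9315,325.73°,0.5168) → tip=(0.1008,-0.0687,0.4971)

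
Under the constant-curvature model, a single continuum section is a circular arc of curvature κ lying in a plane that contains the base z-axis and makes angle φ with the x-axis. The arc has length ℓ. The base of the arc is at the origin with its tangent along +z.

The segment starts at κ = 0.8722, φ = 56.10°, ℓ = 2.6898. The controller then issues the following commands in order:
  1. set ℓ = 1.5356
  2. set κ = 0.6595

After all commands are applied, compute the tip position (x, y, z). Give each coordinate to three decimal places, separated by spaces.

0.398 0.592 1.286

initial: κ=0.8722, φ=56.10°, ℓ=2.6898
cmd 1: set ℓ=1.5356 → (κ,φ,ℓ)=(0.8722,56.10°,1.5356) → tip=(0.4928,0.7333,1.1160)
cmd 2: set κ=0.6595 → (κ,φ,ℓ)=(0.6595,56.10°,1.5356) → tip=(0.3979,0.5921,1.2862)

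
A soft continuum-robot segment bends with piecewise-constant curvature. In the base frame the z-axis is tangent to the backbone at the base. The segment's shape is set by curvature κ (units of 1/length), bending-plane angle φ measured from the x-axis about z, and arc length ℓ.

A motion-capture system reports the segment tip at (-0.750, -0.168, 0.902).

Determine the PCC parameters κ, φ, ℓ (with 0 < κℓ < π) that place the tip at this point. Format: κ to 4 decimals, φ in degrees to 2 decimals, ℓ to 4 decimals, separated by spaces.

ρ = √(x²+y²) = √(-0.750² + -0.168²) = 0.76859
φ = atan2(y, x) mod 360° = atan2(-0.168, -0.750) = 192.6258°
|p|² = ρ² + z² = 0.76859² + 0.902² = 1.40433
κ = 2ρ / |p|² = 2×0.76859 / 1.40433 = 1.09460
θ = 2·atan2(ρ, z) = 2·atan2(0.76859, 0.902) = 1.41141 rad
ℓ = θ/κ = 1.41141/1.09460 = 1.28944

1.0946 192.63 1.2894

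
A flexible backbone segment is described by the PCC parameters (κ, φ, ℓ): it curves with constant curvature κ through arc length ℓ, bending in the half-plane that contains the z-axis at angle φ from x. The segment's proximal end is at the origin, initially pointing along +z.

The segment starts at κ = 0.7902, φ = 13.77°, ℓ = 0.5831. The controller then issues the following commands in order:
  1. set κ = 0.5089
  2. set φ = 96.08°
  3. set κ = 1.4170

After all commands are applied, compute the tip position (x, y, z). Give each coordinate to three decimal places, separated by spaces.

initial: κ=0.7902, φ=13.77°, ℓ=0.5831
cmd 1: set κ=0.5089 → (κ,φ,ℓ)=(0.5089,13.77°,0.5831) → tip=(0.0834,0.0204,0.5746)
cmd 2: set φ=96.08° → (κ,φ,ℓ)=(0.5089,96.08°,0.5831) → tip=(-0.0091,0.0854,0.5746)
cmd 3: set κ=1.4170 → (κ,φ,ℓ)=(1.4170,96.08°,0.5831) → tip=(-0.0241,0.2262,0.5190)

-0.024 0.226 0.519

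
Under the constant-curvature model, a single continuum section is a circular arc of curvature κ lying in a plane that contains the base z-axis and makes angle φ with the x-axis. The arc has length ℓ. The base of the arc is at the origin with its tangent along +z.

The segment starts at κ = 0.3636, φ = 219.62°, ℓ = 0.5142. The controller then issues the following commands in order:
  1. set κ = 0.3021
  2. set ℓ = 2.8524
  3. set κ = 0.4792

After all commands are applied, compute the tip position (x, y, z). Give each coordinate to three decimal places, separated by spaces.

-1.282 -1.061 2.044

initial: κ=0.3636, φ=219.62°, ℓ=0.5142
cmd 1: set κ=0.3021 → (κ,φ,ℓ)=(0.3021,219.62°,0.5142) → tip=(-0.0307,-0.0254,0.5121)
cmd 2: set ℓ=2.8524 → (κ,φ,ℓ)=(0.3021,219.62°,2.8524) → tip=(-0.8895,-0.7364,2.5123)
cmd 3: set κ=0.4792 → (κ,φ,ℓ)=(0.4792,219.62°,2.8524) → tip=(-1.2819,-1.0612,2.0436)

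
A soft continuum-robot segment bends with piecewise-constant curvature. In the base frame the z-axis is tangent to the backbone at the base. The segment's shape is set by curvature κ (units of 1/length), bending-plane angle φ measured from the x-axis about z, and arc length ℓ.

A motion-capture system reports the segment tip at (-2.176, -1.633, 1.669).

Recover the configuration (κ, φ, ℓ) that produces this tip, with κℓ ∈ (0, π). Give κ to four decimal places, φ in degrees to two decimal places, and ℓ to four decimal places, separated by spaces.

0.5341 216.89 3.8214

ρ = √(x²+y²) = √(-2.176² + -1.633²) = 2.72060
φ = atan2(y, x) mod 360° = atan2(-1.633, -2.176) = 216.8867°
|p|² = ρ² + z² = 2.72060² + 1.669² = 10.18723
κ = 2ρ / |p|² = 2×2.72060 / 10.18723 = 0.53412
θ = 2·atan2(ρ, z) = 2·atan2(2.72060, 1.669) = 2.04107 rad
ℓ = θ/κ = 2.04107/0.53412 = 3.82136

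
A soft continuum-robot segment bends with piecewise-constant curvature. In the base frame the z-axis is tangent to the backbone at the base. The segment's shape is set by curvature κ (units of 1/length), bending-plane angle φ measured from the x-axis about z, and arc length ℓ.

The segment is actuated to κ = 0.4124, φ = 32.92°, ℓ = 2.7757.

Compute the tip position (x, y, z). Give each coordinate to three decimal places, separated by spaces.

θ = κ·ℓ = 0.4124 × 2.7757 = 1.14470 rad
ρ = (1 − cos θ)/κ = (1 − 0.41332)/0.4124 = 1.42260
z = sin θ / κ = 0.91059/0.4124 = 2.20802
x = ρ cos φ = 1.42260 × cos(32.92°) = 1.19417
y = ρ sin φ = 1.42260 × sin(32.92°) = 0.77314

1.194 0.773 2.208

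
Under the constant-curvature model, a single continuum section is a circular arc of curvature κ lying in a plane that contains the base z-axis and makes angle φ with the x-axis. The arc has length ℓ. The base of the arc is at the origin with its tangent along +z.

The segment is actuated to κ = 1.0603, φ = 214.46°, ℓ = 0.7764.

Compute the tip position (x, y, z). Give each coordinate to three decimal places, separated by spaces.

-0.249 -0.171 0.692

θ = κ·ℓ = 1.0603 × 0.7764 = 0.82322 rad
ρ = (1 − cos θ)/κ = (1 − 0.67987)/1.0603 = 0.30193
z = sin θ / κ = 0.73334/1.0603 = 0.69163
x = ρ cos φ = 0.30193 × cos(214.46°) = -0.24895
y = ρ sin φ = 0.30193 × sin(214.46°) = -0.17084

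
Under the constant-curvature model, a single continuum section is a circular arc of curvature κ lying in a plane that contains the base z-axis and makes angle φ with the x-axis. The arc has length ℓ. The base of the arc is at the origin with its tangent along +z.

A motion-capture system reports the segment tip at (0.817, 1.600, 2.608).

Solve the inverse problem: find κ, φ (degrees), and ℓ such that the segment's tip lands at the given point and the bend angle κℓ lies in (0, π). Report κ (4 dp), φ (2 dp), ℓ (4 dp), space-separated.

0.3583 62.95 3.3674

ρ = √(x²+y²) = √(0.817² + 1.600²) = 1.79652
φ = atan2(y, x) mod 360° = atan2(1.600, 0.817) = 62.9500°
|p|² = ρ² + z² = 1.79652² + 2.608² = 10.02915
κ = 2ρ / |p|² = 2×1.79652 / 10.02915 = 0.35826
θ = 2·atan2(ρ, z) = 2·atan2(1.79652, 2.608) = 1.20641 rad
ℓ = θ/κ = 1.20641/0.35826 = 3.36741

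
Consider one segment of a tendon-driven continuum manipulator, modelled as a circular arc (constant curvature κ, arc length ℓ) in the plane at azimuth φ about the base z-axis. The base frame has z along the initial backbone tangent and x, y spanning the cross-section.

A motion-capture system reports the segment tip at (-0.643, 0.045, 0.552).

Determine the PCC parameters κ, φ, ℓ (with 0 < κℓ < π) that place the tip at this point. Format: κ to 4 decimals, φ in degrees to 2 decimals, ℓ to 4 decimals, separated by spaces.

ρ = √(x²+y²) = √(-0.643² + 0.045²) = 0.64457
φ = atan2(y, x) mod 360° = atan2(0.045, -0.643) = 175.9967°
|p|² = ρ² + z² = 0.64457² + 0.552² = 0.72018
κ = 2ρ / |p|² = 2×0.64457 / 0.72018 = 1.79004
θ = 2·atan2(ρ, z) = 2·atan2(0.64457, 0.552) = 1.72522 rad
ℓ = θ/κ = 1.72522/1.79004 = 0.96379

1.7900 176.00 0.9638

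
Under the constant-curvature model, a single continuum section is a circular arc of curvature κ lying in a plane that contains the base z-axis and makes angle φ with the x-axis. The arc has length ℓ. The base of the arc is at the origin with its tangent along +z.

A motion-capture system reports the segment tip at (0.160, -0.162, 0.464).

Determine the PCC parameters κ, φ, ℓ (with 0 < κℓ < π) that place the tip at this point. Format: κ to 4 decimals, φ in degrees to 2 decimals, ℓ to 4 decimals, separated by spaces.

1.7047 314.64 0.5352

ρ = √(x²+y²) = √(0.160² + -0.162²) = 0.22769
φ = atan2(y, x) mod 360° = atan2(-0.162, 0.160) = 314.6441°
|p|² = ρ² + z² = 0.22769² + 0.464² = 0.26714
κ = 2ρ / |p|² = 2×0.22769 / 0.26714 = 1.70467
θ = 2·atan2(ρ, z) = 2·atan2(0.22769, 0.464) = 0.91239 rad
ℓ = θ/κ = 0.91239/1.70467 = 0.53523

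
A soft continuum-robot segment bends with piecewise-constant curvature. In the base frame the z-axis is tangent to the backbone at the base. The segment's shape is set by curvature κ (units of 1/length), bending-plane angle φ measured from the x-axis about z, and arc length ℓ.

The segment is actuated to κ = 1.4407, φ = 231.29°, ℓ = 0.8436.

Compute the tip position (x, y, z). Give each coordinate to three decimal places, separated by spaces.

θ = κ·ℓ = 1.4407 × 0.8436 = 1.21537 rad
ρ = (1 − cos θ)/κ = (1 − 0.34799)/1.4407 = 0.45257
z = sin θ / κ = 0.93750/1.4407 = 0.65073
x = ρ cos φ = 0.45257 × cos(231.29°) = -0.28303
y = ρ sin φ = 0.45257 × sin(231.29°) = -0.35315

-0.283 -0.353 0.651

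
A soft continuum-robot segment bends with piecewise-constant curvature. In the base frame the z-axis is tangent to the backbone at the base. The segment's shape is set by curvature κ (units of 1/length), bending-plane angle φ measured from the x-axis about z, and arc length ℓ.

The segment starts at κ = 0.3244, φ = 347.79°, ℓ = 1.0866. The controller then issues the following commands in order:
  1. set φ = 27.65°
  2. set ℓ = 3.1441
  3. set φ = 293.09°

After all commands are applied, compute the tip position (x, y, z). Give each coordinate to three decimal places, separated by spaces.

initial: κ=0.3244, φ=347.79°, ℓ=1.0866
cmd 1: set φ=27.65° → (κ,φ,ℓ)=(0.3244,27.65°,1.0866) → tip=(0.1679,0.0880,1.0642)
cmd 2: set ℓ=3.1441 → (κ,φ,ℓ)=(0.3244,27.65°,3.1441) → tip=(1.3014,0.6818,2.6266)
cmd 3: set φ=293.09° → (κ,φ,ℓ)=(0.3244,293.09°,3.1441) → tip=(0.5762,-1.3514,2.6266)

0.576 -1.351 2.627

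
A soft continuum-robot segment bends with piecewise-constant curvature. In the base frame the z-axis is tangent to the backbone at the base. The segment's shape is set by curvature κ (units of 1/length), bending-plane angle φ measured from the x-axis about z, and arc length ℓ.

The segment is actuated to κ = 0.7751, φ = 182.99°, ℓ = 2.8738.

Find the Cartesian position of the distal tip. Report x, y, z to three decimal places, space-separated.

-2.075 -0.108 1.022

θ = κ·ℓ = 0.7751 × 2.8738 = 2.22748 rad
ρ = (1 − cos θ)/κ = (1 − -0.61050)/0.7751 = 2.07779
z = sin θ / κ = 0.79202/0.7751 = 1.02183
x = ρ cos φ = 2.07779 × cos(182.99°) = -2.07496
y = ρ sin φ = 2.07779 × sin(182.99°) = -0.10838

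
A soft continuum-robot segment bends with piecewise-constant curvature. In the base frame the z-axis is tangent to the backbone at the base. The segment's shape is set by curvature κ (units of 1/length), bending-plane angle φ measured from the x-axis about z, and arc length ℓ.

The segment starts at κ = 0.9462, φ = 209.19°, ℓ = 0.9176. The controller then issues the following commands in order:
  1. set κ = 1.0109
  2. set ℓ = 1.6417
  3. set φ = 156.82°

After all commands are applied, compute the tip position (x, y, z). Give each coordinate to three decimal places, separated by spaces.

-0.990 0.424 0.985

initial: κ=0.9462, φ=209.19°, ℓ=0.9176
cmd 1: set κ=1.0109 → (κ,φ,ℓ)=(1.0109,209.19°,0.9176) → tip=(-0.3456,-0.1931,0.7916)
cmd 2: set ℓ=1.6417 → (κ,φ,ℓ)=(1.0109,209.19°,1.6417) → tip=(-0.9402,-0.5252,0.9853)
cmd 3: set φ=156.82° → (κ,φ,ℓ)=(1.0109,156.82°,1.6417) → tip=(-0.9900,0.4239,0.9853)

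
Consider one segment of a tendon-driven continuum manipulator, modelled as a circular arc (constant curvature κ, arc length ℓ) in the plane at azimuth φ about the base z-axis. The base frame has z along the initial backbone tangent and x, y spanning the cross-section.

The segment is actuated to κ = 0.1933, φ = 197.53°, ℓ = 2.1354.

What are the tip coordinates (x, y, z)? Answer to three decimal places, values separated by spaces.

θ = κ·ℓ = 0.1933 × 2.1354 = 0.41277 rad
ρ = (1 − cos θ)/κ = (1 − 0.91601)/0.1933 = 0.43450
z = sin θ / κ = 0.40115/0.1933 = 2.07528
x = ρ cos φ = 0.43450 × cos(197.53°) = -0.41432
y = ρ sin φ = 0.43450 × sin(197.53°) = -0.13087

-0.414 -0.131 2.075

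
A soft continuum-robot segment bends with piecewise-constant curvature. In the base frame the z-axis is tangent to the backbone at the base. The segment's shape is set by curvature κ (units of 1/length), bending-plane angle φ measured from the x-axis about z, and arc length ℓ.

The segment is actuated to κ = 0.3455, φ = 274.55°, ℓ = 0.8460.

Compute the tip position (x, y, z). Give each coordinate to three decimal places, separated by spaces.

0.010 -0.122 0.834

θ = κ·ℓ = 0.3455 × 0.8460 = 0.29229 rad
ρ = (1 − cos θ)/κ = (1 − 0.95759)/0.3455 = 0.12276
z = sin θ / κ = 0.28815/0.3455 = 0.83400
x = ρ cos φ = 0.12276 × cos(274.55°) = 0.00974
y = ρ sin φ = 0.12276 × sin(274.55°) = -0.12238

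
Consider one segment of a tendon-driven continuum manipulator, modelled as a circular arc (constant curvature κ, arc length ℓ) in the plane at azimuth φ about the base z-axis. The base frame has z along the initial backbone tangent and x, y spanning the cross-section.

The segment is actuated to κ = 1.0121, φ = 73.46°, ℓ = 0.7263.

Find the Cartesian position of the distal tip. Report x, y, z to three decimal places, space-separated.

θ = κ·ℓ = 1.0121 × 0.7263 = 0.73509 rad
ρ = (1 − cos θ)/κ = (1 − 0.74177)/1.0121 = 0.25514
z = sin θ / κ = 0.67065/1.0121 = 0.66263
x = ρ cos φ = 0.25514 × cos(73.46°) = 0.07263
y = ρ sin φ = 0.25514 × sin(73.46°) = 0.24458

0.073 0.245 0.663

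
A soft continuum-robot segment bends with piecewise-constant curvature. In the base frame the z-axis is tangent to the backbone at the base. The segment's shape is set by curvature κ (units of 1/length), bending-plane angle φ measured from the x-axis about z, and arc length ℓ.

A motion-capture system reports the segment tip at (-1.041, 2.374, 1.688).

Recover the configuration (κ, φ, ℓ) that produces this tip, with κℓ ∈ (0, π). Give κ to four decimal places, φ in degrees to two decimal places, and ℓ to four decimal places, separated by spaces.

ρ = √(x²+y²) = √(-1.041² + 2.374²) = 2.59221
φ = atan2(y, x) mod 360° = atan2(2.374, -1.041) = 113.6775°
|p|² = ρ² + z² = 2.59221² + 1.688² = 9.56890
κ = 2ρ / |p|² = 2×2.59221 / 9.56890 = 0.54180
θ = 2·atan2(ρ, z) = 2·atan2(2.59221, 1.688) = 1.98718 rad
ℓ = θ/κ = 1.98718/0.54180 = 3.66775

0.5418 113.68 3.6677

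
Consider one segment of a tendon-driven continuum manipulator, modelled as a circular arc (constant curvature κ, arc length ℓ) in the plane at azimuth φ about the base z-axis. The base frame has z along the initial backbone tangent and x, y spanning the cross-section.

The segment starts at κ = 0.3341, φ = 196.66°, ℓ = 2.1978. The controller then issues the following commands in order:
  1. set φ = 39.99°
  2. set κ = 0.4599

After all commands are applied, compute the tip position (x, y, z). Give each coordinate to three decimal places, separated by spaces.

0.781 0.655 1.842

initial: κ=0.3341, φ=196.66°, ℓ=2.1978
cmd 1: set φ=39.99° → (κ,φ,ℓ)=(0.3341,39.99°,2.1978) → tip=(0.5909,0.4957,2.0056)
cmd 2: set κ=0.4599 → (κ,φ,ℓ)=(0.4599,39.99°,2.1978) → tip=(0.7810,0.6551,1.8422)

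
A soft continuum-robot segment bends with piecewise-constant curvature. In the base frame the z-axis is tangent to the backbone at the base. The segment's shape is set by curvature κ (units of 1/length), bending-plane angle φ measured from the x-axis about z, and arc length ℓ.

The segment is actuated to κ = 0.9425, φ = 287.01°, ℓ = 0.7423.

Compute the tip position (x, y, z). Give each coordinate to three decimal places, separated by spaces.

θ = κ·ℓ = 0.9425 × 0.7423 = 0.69962 rad
ρ = (1 − cos θ)/κ = (1 − 0.76509)/0.9425 = 0.24924
z = sin θ / κ = 0.64393/0.9425 = 0.68321
x = ρ cos φ = 0.24924 × cos(287.01°) = 0.07291
y = ρ sin φ = 0.24924 × sin(287.01°) = -0.23834

0.073 -0.238 0.683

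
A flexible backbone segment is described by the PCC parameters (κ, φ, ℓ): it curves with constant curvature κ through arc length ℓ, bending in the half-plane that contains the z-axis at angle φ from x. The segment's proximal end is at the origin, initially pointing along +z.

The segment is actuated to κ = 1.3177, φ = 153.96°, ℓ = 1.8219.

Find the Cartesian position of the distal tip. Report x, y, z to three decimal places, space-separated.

θ = κ·ℓ = 1.3177 × 1.8219 = 2.40072 rad
ρ = (1 − cos θ)/κ = (1 − -0.73788)/1.3177 = 1.31887
z = sin θ / κ = 0.67493/1.3177 = 0.51221
x = ρ cos φ = 1.31887 × cos(153.96°) = -1.18499
y = ρ sin φ = 1.31887 × sin(153.96°) = 0.57898

-1.185 0.579 0.512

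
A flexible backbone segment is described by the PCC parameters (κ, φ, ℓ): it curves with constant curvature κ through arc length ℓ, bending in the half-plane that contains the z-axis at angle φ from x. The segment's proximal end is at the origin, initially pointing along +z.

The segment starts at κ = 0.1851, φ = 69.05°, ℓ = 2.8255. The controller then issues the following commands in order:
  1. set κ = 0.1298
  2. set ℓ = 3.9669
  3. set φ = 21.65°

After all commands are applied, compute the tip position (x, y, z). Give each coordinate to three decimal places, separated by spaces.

initial: κ=0.1851, φ=69.05°, ℓ=2.8255
cmd 1: set κ=0.1298 → (κ,φ,ℓ)=(0.1298,69.05°,2.8255) → tip=(0.1832,0.4785,2.7626)
cmd 2: set ℓ=3.9669 → (κ,φ,ℓ)=(0.1298,69.05°,3.9669) → tip=(0.3572,0.9329,3.7939)
cmd 3: set φ=21.65° → (κ,φ,ℓ)=(0.1298,21.65°,3.9669) → tip=(0.9285,0.3685,3.7939)

0.928 0.369 3.794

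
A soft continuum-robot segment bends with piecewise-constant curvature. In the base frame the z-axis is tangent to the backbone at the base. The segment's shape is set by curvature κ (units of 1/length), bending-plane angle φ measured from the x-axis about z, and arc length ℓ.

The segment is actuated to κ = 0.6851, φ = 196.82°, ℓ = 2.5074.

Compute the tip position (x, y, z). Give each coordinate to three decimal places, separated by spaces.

-1.602 -0.484 1.444

θ = κ·ℓ = 0.6851 × 2.5074 = 1.71782 rad
ρ = (1 − cos θ)/κ = (1 − -0.14649)/0.6851 = 1.67347
z = sin θ / κ = 0.98921/0.6851 = 1.44389
x = ρ cos φ = 1.67347 × cos(196.82°) = -1.60188
y = ρ sin φ = 1.67347 × sin(196.82°) = -0.48425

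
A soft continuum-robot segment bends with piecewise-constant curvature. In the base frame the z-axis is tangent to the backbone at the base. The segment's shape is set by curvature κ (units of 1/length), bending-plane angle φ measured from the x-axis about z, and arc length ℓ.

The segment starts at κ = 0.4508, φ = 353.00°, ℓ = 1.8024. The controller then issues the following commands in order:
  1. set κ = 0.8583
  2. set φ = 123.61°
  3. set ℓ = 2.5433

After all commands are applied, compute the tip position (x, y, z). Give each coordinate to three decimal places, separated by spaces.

initial: κ=0.4508, φ=353.00°, ℓ=1.8024
cmd 1: set κ=0.8583 → (κ,φ,ℓ)=(0.8583,353.00°,1.8024) → tip=(1.1289,-0.1386,1.1648)
cmd 2: set φ=123.61° → (κ,φ,ℓ)=(0.8583,123.61°,1.8024) → tip=(-0.6296,0.9472,1.1648)
cmd 3: set ℓ=2.5433 → (κ,φ,ℓ)=(0.8583,123.61°,2.5433) → tip=(-1.0155,1.5279,0.9536)

-1.015 1.528 0.954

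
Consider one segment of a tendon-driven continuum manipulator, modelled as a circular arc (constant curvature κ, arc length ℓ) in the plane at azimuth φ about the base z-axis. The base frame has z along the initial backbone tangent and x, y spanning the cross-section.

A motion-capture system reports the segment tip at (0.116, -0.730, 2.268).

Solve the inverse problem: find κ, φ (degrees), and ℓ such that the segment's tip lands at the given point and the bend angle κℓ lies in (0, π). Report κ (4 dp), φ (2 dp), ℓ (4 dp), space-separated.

ρ = √(x²+y²) = √(0.116² + -0.730²) = 0.73916
φ = atan2(y, x) mod 360° = atan2(-0.730, 0.116) = 279.0290°
|p|² = ρ² + z² = 0.73916² + 2.268² = 5.69018
κ = 2ρ / |p|² = 2×0.73916 / 5.69018 = 0.25980
θ = 2·atan2(ρ, z) = 2·atan2(0.73916, 2.268) = 0.63011 rad
ℓ = θ/κ = 0.63011/0.25980 = 2.42533

0.2598 279.03 2.4253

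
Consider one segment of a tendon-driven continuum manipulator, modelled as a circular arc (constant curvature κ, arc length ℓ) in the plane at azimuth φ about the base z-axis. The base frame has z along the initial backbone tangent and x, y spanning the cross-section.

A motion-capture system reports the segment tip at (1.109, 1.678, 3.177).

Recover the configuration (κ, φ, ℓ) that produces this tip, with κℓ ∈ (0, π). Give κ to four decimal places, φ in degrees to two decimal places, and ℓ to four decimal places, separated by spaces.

0.2845 56.54 3.9675

ρ = √(x²+y²) = √(1.109² + 1.678²) = 2.01136
φ = atan2(y, x) mod 360° = atan2(1.678, 1.109) = 56.5391°
|p|² = ρ² + z² = 2.01136² + 3.177² = 14.13889
κ = 2ρ / |p|² = 2×2.01136 / 14.13889 = 0.28451
θ = 2·atan2(ρ, z) = 2·atan2(2.01136, 3.177) = 1.12881 rad
ℓ = θ/κ = 1.12881/0.28451 = 3.96748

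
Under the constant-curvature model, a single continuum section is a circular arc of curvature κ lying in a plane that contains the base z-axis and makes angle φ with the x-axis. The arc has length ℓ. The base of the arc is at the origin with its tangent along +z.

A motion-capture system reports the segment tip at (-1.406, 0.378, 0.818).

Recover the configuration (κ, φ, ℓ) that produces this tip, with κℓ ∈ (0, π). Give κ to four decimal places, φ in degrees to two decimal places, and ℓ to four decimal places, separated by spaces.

ρ = √(x²+y²) = √(-1.406² + 0.378²) = 1.45593
φ = atan2(y, x) mod 360° = atan2(0.378, -1.406) = 164.9520°
|p|² = ρ² + z² = 1.45593² + 0.818² = 2.78884
κ = 2ρ / |p|² = 2×1.45593 / 2.78884 = 1.04411
θ = 2·atan2(ρ, z) = 2·atan2(1.45593, 0.818) = 2.11781 rad
ℓ = θ/κ = 2.11781/1.04411 = 2.02835

1.0441 164.95 2.0283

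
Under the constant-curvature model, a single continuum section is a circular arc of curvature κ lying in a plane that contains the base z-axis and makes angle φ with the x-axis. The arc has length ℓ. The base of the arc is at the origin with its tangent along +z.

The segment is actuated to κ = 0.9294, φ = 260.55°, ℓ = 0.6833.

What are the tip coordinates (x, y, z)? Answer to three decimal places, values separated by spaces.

θ = κ·ℓ = 0.9294 × 0.6833 = 0.63506 rad
ρ = (1 − cos θ)/κ = (1 − 0.80504)/0.9294 = 0.20977
z = sin θ / κ = 0.59323/0.9294 = 0.63829
x = ρ cos φ = 0.20977 × cos(260.55°) = -0.03444
y = ρ sin φ = 0.20977 × sin(260.55°) = -0.20693

-0.034 -0.207 0.638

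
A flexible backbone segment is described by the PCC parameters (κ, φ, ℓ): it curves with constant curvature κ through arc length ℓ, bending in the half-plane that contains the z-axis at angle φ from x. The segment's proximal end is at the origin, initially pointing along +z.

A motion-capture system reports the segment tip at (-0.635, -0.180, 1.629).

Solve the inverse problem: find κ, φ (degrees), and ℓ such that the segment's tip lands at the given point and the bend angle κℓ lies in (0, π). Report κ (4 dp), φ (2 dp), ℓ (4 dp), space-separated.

0.4273 195.83 1.8018

ρ = √(x²+y²) = √(-0.635² + -0.180²) = 0.66002
φ = atan2(y, x) mod 360° = atan2(-0.180, -0.635) = 195.8262°
|p|² = ρ² + z² = 0.66002² + 1.629² = 3.08927
κ = 2ρ / |p|² = 2×0.66002 / 3.08927 = 0.42730
θ = 2·atan2(ρ, z) = 2·atan2(0.66002, 1.629) = 0.76991 rad
ℓ = θ/κ = 0.76991/0.42730 = 1.80180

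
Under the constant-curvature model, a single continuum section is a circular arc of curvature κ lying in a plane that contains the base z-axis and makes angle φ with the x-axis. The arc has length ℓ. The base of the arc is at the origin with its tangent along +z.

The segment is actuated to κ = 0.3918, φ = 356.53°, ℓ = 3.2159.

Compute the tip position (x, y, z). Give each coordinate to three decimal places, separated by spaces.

θ = κ·ℓ = 0.3918 × 3.2159 = 1.25999 rad
ρ = (1 − cos θ)/κ = (1 − 0.30583)/0.3918 = 1.77175
z = sin θ / κ = 0.95209/0.3918 = 2.43003
x = ρ cos φ = 1.77175 × cos(356.53°) = 1.76851
y = ρ sin φ = 1.77175 × sin(356.53°) = -0.10724

1.769 -0.107 2.430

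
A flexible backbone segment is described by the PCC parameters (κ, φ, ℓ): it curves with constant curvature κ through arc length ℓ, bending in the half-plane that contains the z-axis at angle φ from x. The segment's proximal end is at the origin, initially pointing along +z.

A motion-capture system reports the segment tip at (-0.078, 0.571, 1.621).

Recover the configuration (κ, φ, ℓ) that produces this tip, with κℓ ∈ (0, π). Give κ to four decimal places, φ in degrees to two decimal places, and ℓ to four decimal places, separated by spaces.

ρ = √(x²+y²) = √(-0.078² + 0.571²) = 0.57630
φ = atan2(y, x) mod 360° = atan2(0.571, -0.078) = 97.7786°
|p|² = ρ² + z² = 0.57630² + 1.621² = 2.95977
κ = 2ρ / |p|² = 2×0.57630 / 2.95977 = 0.38942
θ = 2·atan2(ρ, z) = 2·atan2(0.57630, 1.621) = 0.68317 rad
ℓ = θ/κ = 0.68317/0.38942 = 1.75431

0.3894 97.78 1.7543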